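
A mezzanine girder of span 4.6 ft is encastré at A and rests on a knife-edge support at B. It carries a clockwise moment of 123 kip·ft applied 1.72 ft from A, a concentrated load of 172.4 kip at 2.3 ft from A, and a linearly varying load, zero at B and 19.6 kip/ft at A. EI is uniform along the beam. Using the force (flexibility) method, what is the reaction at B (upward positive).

Choose R_B as the redundant. The primary structure is the cantilever fixed at A.
Free-end deflection of the primary structure under the applied loading (downward +):
  clockwise couple 123 at a = 1.72: M₀a(2L − a)/(2EI) = 791.2/EI
  point load 172.4 at a = 2.3: Pa²(3L − a)/(6EI) = 1748/EI
  triangular load, peak 19.6 at the fixed end: w₀L⁴/(30EI) = 292.5/EI
  δ_0 = 2832/EI
Tip deflection under a unit load at B: L³/(3EI) = 32.45/EI.
The prop prevents deflection at B: R_B = δ_0/δ_{BB} = 2832/32.45 = 87.28 kip.

R_B = 87.28 kip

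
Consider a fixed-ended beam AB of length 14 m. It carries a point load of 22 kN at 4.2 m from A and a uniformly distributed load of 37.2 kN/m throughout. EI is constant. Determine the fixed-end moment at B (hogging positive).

M_B = 627 kN·m

Take the two fixed-end moments M_A, M_B as redundants; the released structure is the simple span AB.
Simple-span end rotations at A and B under the given loads:
  at A: point load 22 at a = 4.2: Pab(L + b)/(6LEI) = 256.6/EI
  at B: point load 22 at a = 4.2: Pab(L + a)/(6LEI) = 196.2/EI
  at A: UDL 37.2: wL³/(24EI) = 4253/EI
  at B: UDL 37.2: wL³/(24EI) = 4253/EI
  θ_A0 = 4510/EI,  θ_B0 = 4449/EI
Flexibility coefficients: a unit moment at one end gives L/(3EI) there and L/(6EI) at the far end, so f₁₁ = f₂₂ = 4.667/EI and f₁₂ = f₂₁ = 2.333/EI.
Compatibility — zero rotation at each built-in end:
  4.667 M_A + 2.333 M_B = 4510
  2.333 M_A + 4.667 M_B = 4449
Solving the pair gives M_A = 652.9 kN·m and M_B = 627 kN·m (hogging).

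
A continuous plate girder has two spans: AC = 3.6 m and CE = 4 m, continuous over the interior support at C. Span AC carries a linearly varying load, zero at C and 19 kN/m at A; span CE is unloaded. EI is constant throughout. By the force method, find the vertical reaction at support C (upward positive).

R_C = 14.99 kN

Release continuity at C by inserting a hinge; the redundant is the internal moment M_C. The primary structure is two simply-supported spans AC and CE.
Discontinuity in slope at C on the released structure — sum the simple-span end rotations:
  span AC: triangular load, peak 19: 7w₀L³/(360EI) = 17.24/EI
  relative rotation θ_0 = (17.24 + 0)/EI = 17.24/EI
A unit hogging moment at C produces rotation L₁/(3EI) + L₂/(3EI) = 2.533/EI.
Slope continuity at C: θ_0 = M_C·2.533/EI, so M_C = 17.24/2.533 = 6.804 kN·m (hogging).
Span AC, ΣM about A with M_C applied at C: R_C^{AC}·3.6 = 41.04 + 6.804, so R_C^{AC} = 13.29 kN and R_A = 34.2 − 13.29 = 20.91 kN.
Span CE, ΣM about E: R_C^{CE}·4 = 0 + 6.804, so R_C^{CE} = 1.701 kN and R_E = 0 − 1.701 = -1.701 kN.
R_C = 13.29 + 1.701 = 14.99 kN.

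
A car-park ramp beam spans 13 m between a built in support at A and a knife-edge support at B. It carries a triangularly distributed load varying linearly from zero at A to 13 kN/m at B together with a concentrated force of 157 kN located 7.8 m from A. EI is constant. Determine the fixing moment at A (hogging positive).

Take the reaction at B as the redundant and release it; the primary structure is a cantilever fixed at A.
Deflection at B on the released cantilever, summing each load's contribution:
  triangular load, peak 13 at the free end: 11w₀L⁴/(120EI) = 34035/EI
  point load 157 at a = 7.8: Pa²(3L − a)/(6EI) = 49670/EI
  δ_0 = 83705/EI
Tip deflection under a unit load at B: L³/(3EI) = 732.3/EI.
Compatibility at B: δ_0 − R_B·δ_{BB} = 0, so R_B = 83705/732.3 = 114.3 kN.
Moment equilibrium about A: M_A = Σ(load moments about A) − R_B·L = 1957 − 114.3×13 = 471 kN·m.

M_A = 471 kN·m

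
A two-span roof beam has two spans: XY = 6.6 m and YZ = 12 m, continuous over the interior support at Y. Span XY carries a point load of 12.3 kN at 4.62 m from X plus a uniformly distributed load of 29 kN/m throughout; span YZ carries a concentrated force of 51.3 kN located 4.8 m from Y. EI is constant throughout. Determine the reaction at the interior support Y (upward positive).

Release continuity at Y by inserting a hinge; the redundant is the internal moment M_Y. The primary structure is two simply-supported spans XY and YZ.
End slopes at the hinge Y, treating each span as simply supported:
  span XY: point load 12.3 at a = 4.62: Pab(L + a)/(6LEI) = 31.88/EI
  span XY: UDL 29: wL³/(24EI) = 347.4/EI
  span YZ: point load 51.3 at a = 4.8: Pab(L + b)/(6LEI) = 472.8/EI
  relative rotation θ_0 = (379.3 + 472.8)/EI = 852.1/EI
A unit hogging moment at Y produces rotation L₁/(3EI) + L₂/(3EI) = 6.2/EI.
Slope continuity at Y: θ_0 = M_Y·6.2/EI, so M_Y = 852.1/6.2 = 137.4 kN·m (hogging).
Span XY, ΣM about X with M_Y applied at Y: R_Y^{XY}·6.6 = 688.4 + 137.4, so R_Y^{XY} = 125.1 kN and R_X = 203.7 − 125.1 = 78.57 kN.
Span YZ, ΣM about Z: R_Y^{YZ}·12 = 369.4 + 137.4, so R_Y^{YZ} = 42.23 kN and R_Z = 51.3 − 42.23 = 9.068 kN.
R_Y = 125.1 + 42.23 = 167.4 kN.

R_Y = 167.4 kN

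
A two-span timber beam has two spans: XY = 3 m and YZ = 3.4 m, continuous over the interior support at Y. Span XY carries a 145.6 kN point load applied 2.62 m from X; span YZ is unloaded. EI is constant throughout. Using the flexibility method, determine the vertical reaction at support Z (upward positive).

R_Z = -6.24 kN

Insert a hinge at Y; M_Y is the redundant, and each span becomes simply supported.
Rotations at Y on the released spans (each span's end-slope, ×1/EI):
  span XY: point load 145.6 at a = 2.62: Pab(L + a)/(6LEI) = 45.26/EI
  relative rotation θ_0 = (45.26 + 0)/EI = 45.26/EI
A unit hogging moment at Y produces rotation L₁/(3EI) + L₂/(3EI) = 2.133/EI.
Slope continuity at Y: θ_0 = M_Y·2.133/EI, so M_Y = 45.26/2.133 = 21.22 kN·m (hogging).
Span YZ, ΣM about Z: R_Y^{YZ}·3.4 = 0 + 21.22, so R_Y^{YZ} = 6.24 kN and R_Z = 0 − 6.24 = -6.24 kN.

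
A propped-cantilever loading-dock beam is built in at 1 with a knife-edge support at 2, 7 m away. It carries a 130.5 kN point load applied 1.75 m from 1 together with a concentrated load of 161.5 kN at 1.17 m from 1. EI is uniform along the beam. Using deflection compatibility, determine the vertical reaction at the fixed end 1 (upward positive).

Choose R_2 as the redundant. The primary structure is the cantilever fixed at 1.
Free-end deflection of the primary structure under the applied loading (downward +):
  point load 130.5 at a = 1.75: Pa²(3L − a)/(6EI) = 1282/EI
  point load 161.5 at a = 1.17: Pa²(3L − a)/(6EI) = 730.7/EI
  δ_0 = 2013/EI
Tip deflection under a unit load at 2: L³/(3EI) = 114.3/EI.
The prop prevents deflection at 2: R_2 = δ_0/δ_{22} = 2013/114.3 = 17.61 kN.
Vertical equilibrium: R_1 = ΣP − R_2 = 292 − 17.61 = 274.4 kN.

R_1 = 274.4 kN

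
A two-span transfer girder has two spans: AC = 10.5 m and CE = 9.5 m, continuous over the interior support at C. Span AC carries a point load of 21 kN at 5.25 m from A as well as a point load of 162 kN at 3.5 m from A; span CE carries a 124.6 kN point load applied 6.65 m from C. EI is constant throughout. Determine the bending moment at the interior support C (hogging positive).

Release continuity at C by inserting a hinge; the redundant is the internal moment M_C. The primary structure is two simply-supported spans AC and CE.
Rotations at C on the released spans (each span's end-slope, ×1/EI):
  span AC: point load 21 at a = 5.25: Pab(L + a)/(6LEI) = 144.7/EI
  span AC: point load 162 at a = 3.5: Pab(L + a)/(6LEI) = 882/EI
  span CE: point load 124.6 at a = 6.65: Pab(L + b)/(6LEI) = 511.7/EI
  relative rotation θ_0 = (1027 + 511.7)/EI = 1538/EI
A unit hogging moment at C produces rotation L₁/(3EI) + L₂/(3EI) = 6.667/EI.
Compatibility: M_C·(L₁+L₂)/(3EI) = θ_0, giving M_C = 230.8 kN·m (hogging).

M_C = 230.8 kN·m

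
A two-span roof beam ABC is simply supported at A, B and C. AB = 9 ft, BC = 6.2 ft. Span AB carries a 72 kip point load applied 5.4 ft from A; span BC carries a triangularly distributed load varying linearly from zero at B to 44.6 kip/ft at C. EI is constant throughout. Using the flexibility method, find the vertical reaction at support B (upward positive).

Take M_B as the redundant. Released structure: two simple spans AB and BC with a hinge at B.
Discontinuity in slope at B on the released structure — sum the simple-span end rotations:
  span AB: point load 72 at a = 5.4: Pab(L + a)/(6LEI) = 373.2/EI
  span BC: triangular load, peak 44.6: 7w₀L³/(360EI) = 206.7/EI
  relative rotation θ_0 = (373.2 + 206.7)/EI = 579.9/EI
A unit hogging moment at B produces rotation L₁/(3EI) + L₂/(3EI) = 5.067/EI.
Slope continuity at B: θ_0 = M_B·5.067/EI, so M_B = 579.9/5.067 = 114.5 kip·ft (hogging).
Span AB, ΣM about A with M_B applied at B: R_B^{AB}·9 = 388.8 + 114.5, so R_B^{AB} = 55.92 kip and R_A = 72 − 55.92 = 16.08 kip.
Span BC, ΣM about C: R_B^{BC}·6.2 = 285.7 + 114.5, so R_B^{BC} = 64.55 kip and R_C = 138.3 − 64.55 = 73.71 kip.
R_B = 55.92 + 64.55 = 120.5 kip.

R_B = 120.5 kip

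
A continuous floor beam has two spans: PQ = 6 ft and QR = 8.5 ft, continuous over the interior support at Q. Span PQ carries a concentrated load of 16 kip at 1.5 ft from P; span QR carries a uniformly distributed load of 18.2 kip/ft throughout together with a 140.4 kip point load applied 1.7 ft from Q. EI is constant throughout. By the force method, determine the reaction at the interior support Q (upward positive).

Take M_Q as the redundant. Released structure: two simple spans PQ and QR with a hinge at Q.
Rotations at Q on the released spans (each span's end-slope, ×1/EI):
  span PQ: point load 16 at a = 1.5: Pab(L + a)/(6LEI) = 22.5/EI
  span QR: UDL 18.2: wL³/(24EI) = 465.7/EI
  span QR: point load 140.4 at a = 1.7: Pab(L + b)/(6LEI) = 486.9/EI
  relative rotation θ_0 = (22.5 + 952.6)/EI = 975.1/EI
A unit hogging moment at Q produces rotation L₁/(3EI) + L₂/(3EI) = 4.833/EI.
Slope continuity at Q: θ_0 = M_Q·4.833/EI, so M_Q = 975.1/4.833 = 201.7 kip·ft (hogging).
Span PQ, ΣM about P with M_Q applied at Q: R_Q^{PQ}·6 = 24 + 201.7, so R_Q^{PQ} = 37.62 kip and R_P = 16 − 37.62 = -21.62 kip.
Span QR, ΣM about R: R_Q^{QR}·8.5 = 1612 + 201.7, so R_Q^{QR} = 213.4 kip and R_R = 295.1 − 213.4 = 81.69 kip.
R_Q = 37.62 + 213.4 = 251 kip.

R_Q = 251 kip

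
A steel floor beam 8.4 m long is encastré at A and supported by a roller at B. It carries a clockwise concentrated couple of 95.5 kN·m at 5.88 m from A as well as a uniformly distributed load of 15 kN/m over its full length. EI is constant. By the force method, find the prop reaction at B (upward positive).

R_B = 62.77 kN

Choose R_B as the redundant. The primary structure is the cantilever fixed at A.
Primary-structure tip deflection at B by superposition:
  clockwise couple 95.5 at a = 5.88: M₀a(2L − a)/(2EI) = 3066/EI
  UDL 15: wL⁴/(8EI) = 9335/EI
  δ_0 = 12401/EI
Tip deflection under a unit load at B: L³/(3EI) = 197.6/EI.
Compatibility at B: δ_0 − R_B·δ_{BB} = 0, so R_B = 12401/197.6 = 62.77 kN.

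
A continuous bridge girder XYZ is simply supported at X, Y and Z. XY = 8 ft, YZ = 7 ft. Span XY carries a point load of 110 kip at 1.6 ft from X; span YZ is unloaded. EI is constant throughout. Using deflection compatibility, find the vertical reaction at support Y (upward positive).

R_Y = 34.07 kip

Take M_Y as the redundant. Released structure: two simple spans XY and YZ with a hinge at Y.
Rotations at Y on the released spans (each span's end-slope, ×1/EI):
  span XY: point load 110 at a = 1.6: Pab(L + a)/(6LEI) = 225.3/EI
  relative rotation θ_0 = (225.3 + 0)/EI = 225.3/EI
A unit hogging moment at Y produces rotation L₁/(3EI) + L₂/(3EI) = 5/EI.
Compatibility: M_Y·(L₁+L₂)/(3EI) = θ_0, giving M_Y = 45.06 kip·ft (hogging).
Span XY, ΣM about X with M_Y applied at Y: R_Y^{XY}·8 = 176 + 45.06, so R_Y^{XY} = 27.63 kip and R_X = 110 − 27.63 = 82.37 kip.
Span YZ, ΣM about Z: R_Y^{YZ}·7 = 0 + 45.06, so R_Y^{YZ} = 6.437 kip and R_Z = 0 − 6.437 = -6.437 kip.
R_Y = 27.63 + 6.437 = 34.07 kip.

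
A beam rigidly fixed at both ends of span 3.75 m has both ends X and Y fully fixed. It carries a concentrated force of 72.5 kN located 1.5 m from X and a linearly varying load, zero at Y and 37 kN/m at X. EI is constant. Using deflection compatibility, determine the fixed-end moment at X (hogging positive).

M_X = 65.17 kN·m

Release both end moments; the primary structure is a simply-supported span XY with redundants M_X and M_Y.
End rotations of the released simple span under the applied load (×1/EI):
  at X: point load 72.5 at a = 1.5: Pab(L + b)/(6LEI) = 65.25/EI
  at Y: point load 72.5 at a = 1.5: Pab(L + a)/(6LEI) = 57.09/EI
  at X: triangular load, peak 37: w₀L³/(45EI) = 43.36/EI
  at Y: triangular load, peak 37: 7w₀L³/(360EI) = 37.94/EI
  θ_X0 = 108.6/EI,  θ_Y0 = 95.03/EI
Flexibility coefficients: a unit moment at one end gives L/(3EI) there and L/(6EI) at the far end, so f₁₁ = f₂₂ = 1.25/EI and f₁₂ = f₂₁ = 0.625/EI.
Compatibility — zero rotation at each built-in end:
  1.25 M_X + 0.625 M_Y = 108.6
  0.625 M_X + 1.25 M_Y = 95.03
Solving the pair gives M_X = 65.17 kN·m and M_Y = 43.44 kN·m (hogging).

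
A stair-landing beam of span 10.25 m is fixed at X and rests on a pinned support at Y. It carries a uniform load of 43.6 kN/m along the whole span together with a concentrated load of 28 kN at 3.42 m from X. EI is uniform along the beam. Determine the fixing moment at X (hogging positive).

M_X = 625.8 kN·m

Release the roller at Y. Primary structure: cantilever fixed at X.
Free-end deflection of the primary structure under the applied loading (downward +):
  UDL 43.6: wL⁴/(8EI) = 60158/EI
  point load 28 at a = 3.42: Pa²(3L − a)/(6EI) = 1492/EI
  δ_0 = 61650/EI
Flexibility coefficient — unit upward force at Y: δ_{YY} = L³/(3EI) = 359/EI.
The prop prevents deflection at Y: R_Y = δ_0/δ_{YY} = 61650/359 = 171.7 kN.
Moment equilibrium about X: M_X = Σ(load moments about X) − R_Y·L = 2386 − 171.7×10.25 = 625.8 kN·m.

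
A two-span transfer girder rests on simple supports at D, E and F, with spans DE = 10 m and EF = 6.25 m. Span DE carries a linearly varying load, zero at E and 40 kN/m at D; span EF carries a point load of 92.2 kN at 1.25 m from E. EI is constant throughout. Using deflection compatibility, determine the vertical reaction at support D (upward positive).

Insert a hinge at E; M_E is the redundant, and each span becomes simply supported.
Rotations at E on the released spans (each span's end-slope, ×1/EI):
  span DE: triangular load, peak 40: 7w₀L³/(360EI) = 777.8/EI
  span EF: point load 92.2 at a = 1.25: Pab(L + b)/(6LEI) = 172.9/EI
  relative rotation θ_0 = (777.8 + 172.9)/EI = 950.7/EI
A unit hogging moment at E produces rotation L₁/(3EI) + L₂/(3EI) = 5.417/EI.
Compatibility: M_E·(L₁+L₂)/(3EI) = θ_0, giving M_E = 175.5 kN·m (hogging).
Span DE, ΣM about D with M_E applied at E: R_E^{DE}·10 = 666.7 + 175.5, so R_E^{DE} = 84.22 kN and R_D = 200 − 84.22 = 115.8 kN.

R_D = 115.8 kN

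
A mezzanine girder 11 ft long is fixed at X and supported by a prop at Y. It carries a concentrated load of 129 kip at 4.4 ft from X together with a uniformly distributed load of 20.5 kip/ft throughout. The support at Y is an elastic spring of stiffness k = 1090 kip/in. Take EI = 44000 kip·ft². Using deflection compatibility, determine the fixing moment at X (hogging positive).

M_X = 591.7 kip·ft

Choose R_Y as the redundant. The primary structure is the cantilever fixed at X.
Primary-structure tip deflection at Y by superposition:
  point load 129 at a = 4.4: Pa²(3L − a)/(6EI) = 11904/EI
  UDL 20.5: wL⁴/(8EI) = 37518/EI
  δ_0 = 49422/EI
Flexibility coefficient — unit upward force at Y: δ_{YY} = L³/(3EI) = 443.7/EI.
With EI = 44000 kip·ft²: δ_0 = 1.1232 ft and δ_{YY} = 0.010083 ft/kip.
Compatibility — the spring shortens by R_Y/k under the reaction it provides: δ_0 − R_Y·δ_{YY} = R_Y/k. With 1/k = 1/(1090×12) ft/kip = 0.000076 ft/kip, R_Y = δ_0 / (δ_{YY} + 1/k) = 1.1232 / (0.010083 + 0.000076) = 110.6 kip.
Moment equilibrium about X: M_X = Σ(load moments about X) − R_Y·L = 1808 − 110.6×11 = 591.7 kip·ft.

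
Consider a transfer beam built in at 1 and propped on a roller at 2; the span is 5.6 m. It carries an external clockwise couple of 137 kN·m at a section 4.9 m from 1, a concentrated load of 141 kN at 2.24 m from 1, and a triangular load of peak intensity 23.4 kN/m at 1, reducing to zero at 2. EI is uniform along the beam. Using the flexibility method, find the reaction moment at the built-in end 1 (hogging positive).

M_1 = 135.2 kN·m

Release the roller at 2. Primary structure: cantilever fixed at 1.
Primary-structure tip deflection at 2 by superposition:
  clockwise couple 137 at a = 4.9: M₀a(2L − a)/(2EI) = 2115/EI
  point load 141 at a = 2.24: Pa²(3L − a)/(6EI) = 1717/EI
  triangular load, peak 23.4 at the fixed end: w₀L⁴/(30EI) = 767.1/EI
  δ_0 = 4599/EI
Flexibility coefficient — unit upward force at 2: δ_{22} = L³/(3EI) = 58.54/EI.
Compatibility at 2: δ_0 − R_2·δ_{22} = 0, so R_2 = 4599/58.54 = 78.56 kN.
Moment equilibrium about 1: M_1 = Σ(load moments about 1) − R_2·L = 575.1 − 78.56×5.6 = 135.2 kN·m.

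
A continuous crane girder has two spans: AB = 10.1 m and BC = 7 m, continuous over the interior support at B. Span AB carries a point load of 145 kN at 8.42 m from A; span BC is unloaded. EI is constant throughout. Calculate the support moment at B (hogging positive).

Insert a hinge at B; M_B is the redundant, and each span becomes simply supported.
End slopes at the hinge B, treating each span as simply supported:
  span AB: point load 145 at a = 8.42: Pab(L + a)/(6LEI) = 626.8/EI
  relative rotation θ_0 = (626.8 + 0)/EI = 626.8/EI
A unit hogging moment at B produces rotation L₁/(3EI) + L₂/(3EI) = 5.7/EI.
Slope continuity at B: θ_0 = M_B·5.7/EI, so M_B = 626.8/5.7 = 110 kN·m (hogging).

M_B = 110 kN·m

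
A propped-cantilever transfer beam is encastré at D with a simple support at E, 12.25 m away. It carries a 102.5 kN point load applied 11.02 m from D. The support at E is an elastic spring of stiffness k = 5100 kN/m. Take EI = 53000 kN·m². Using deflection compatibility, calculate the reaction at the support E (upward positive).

R_E = 85.66 kN

Release the roller at E. Primary structure: cantilever fixed at D.
Downward deflection at the released point E due to the loads:
  point load 102.5 at a = 11.02: Pa²(3L − a)/(6EI) = 53380/EI
Tip deflection under a unit load at E: L³/(3EI) = 612.8/EI.
With EI = 53000 kN·m²: δ_0 = 1.0072 m and δ_{EE} = 0.011561 m/kN.
Compatibility — the spring shortens by R_E/k under the reaction it provides: δ_0 − R_E·δ_{EE} = R_E/k. With 1/k = 0.000196 m/kN, R_E = δ_0 / (δ_{EE} + 1/k) = 1.0072 / (0.011561 + 0.000196) = 85.66 kN.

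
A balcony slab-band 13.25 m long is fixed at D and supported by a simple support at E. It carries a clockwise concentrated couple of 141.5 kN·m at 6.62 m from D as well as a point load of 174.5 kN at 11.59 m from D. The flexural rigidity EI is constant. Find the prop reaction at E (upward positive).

Release the roller at E. Primary structure: cantilever fixed at D.
Deflection at E on the released cantilever, summing each load's contribution:
  clockwise couple 141.5 at a = 6.62: M₀a(2L − a)/(2EI) = 9311/EI
  point load 174.5 at a = 11.59: Pa²(3L − a)/(6EI) = 110013/EI
  δ_0 = 119324/EI
Tip deflection under a unit load at E: L³/(3EI) = 775.4/EI.
Compatibility at E: δ_0 − R_E·δ_{EE} = 0, so R_E = 119324/775.4 = 153.9 kN.

R_E = 153.9 kN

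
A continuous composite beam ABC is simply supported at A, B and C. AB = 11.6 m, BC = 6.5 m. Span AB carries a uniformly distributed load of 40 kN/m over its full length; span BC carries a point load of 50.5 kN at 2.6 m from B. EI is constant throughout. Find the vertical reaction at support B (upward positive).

R_B = 371.2 kN

Release continuity at B by inserting a hinge; the redundant is the internal moment M_B. The primary structure is two simply-supported spans AB and BC.
Rotations at B on the released spans (each span's end-slope, ×1/EI):
  span AB: UDL 40: wL³/(24EI) = 2601/EI
  span BC: point load 50.5 at a = 2.6: Pab(L + b)/(6LEI) = 136.6/EI
  relative rotation θ_0 = (2601 + 136.6)/EI = 2738/EI
A unit hogging moment at B produces rotation L₁/(3EI) + L₂/(3EI) = 6.033/EI.
Slope continuity at B: θ_0 = M_B·6.033/EI, so M_B = 2738/6.033 = 453.8 kN·m (hogging).
Span AB, ΣM about A with M_B applied at B: R_B^{AB}·11.6 = 2691 + 453.8, so R_B^{AB} = 271.1 kN and R_A = 464 − 271.1 = 192.9 kN.
Span BC, ΣM about C: R_B^{BC}·6.5 = 196.9 + 453.8, so R_B^{BC} = 100.1 kN and R_C = 50.5 − 100.1 = -49.62 kN.
R_B = 271.1 + 100.1 = 371.2 kN.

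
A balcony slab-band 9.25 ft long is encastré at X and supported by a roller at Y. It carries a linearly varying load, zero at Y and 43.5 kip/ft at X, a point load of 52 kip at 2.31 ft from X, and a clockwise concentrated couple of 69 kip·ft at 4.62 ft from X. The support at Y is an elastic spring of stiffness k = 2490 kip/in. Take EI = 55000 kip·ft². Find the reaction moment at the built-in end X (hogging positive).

Release the roller at Y. Primary structure: cantilever fixed at X.
Deflection at Y on the released cantilever, summing each load's contribution:
  triangular load, peak 43.5 at the fixed end: w₀L⁴/(30EI) = 10615/EI
  point load 52 at a = 2.31: Pa²(3L − a)/(6EI) = 1177/EI
  clockwise couple 69 at a = 4.62: M₀a(2L − a)/(2EI) = 2212/EI
  δ_0 = 14004/EI
Tip deflection under a unit load at Y: L³/(3EI) = 263.8/EI.
With EI = 55000 kip·ft²: δ_0 = 0.25462 ft and δ_{YY} = 0.004797 ft/kip.
Compatibility — the spring shortens by R_Y/k under the reaction it provides: δ_0 − R_Y·δ_{YY} = R_Y/k. With 1/k = 1/(2490×12) ft/kip = 0.000033 ft/kip, R_Y = δ_0 / (δ_{YY} + 1/k) = 0.25462 / (0.004797 + 0.000033) = 52.72 kip.
Moment equilibrium about X: M_X = Σ(load moments about X) − R_Y·L = 809.4 − 52.72×9.25 = 321.8 kip·ft.

M_X = 321.8 kip·ft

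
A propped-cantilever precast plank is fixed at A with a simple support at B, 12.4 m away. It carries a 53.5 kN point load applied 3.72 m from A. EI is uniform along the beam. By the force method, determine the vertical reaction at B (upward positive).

R_B = 6.5 kN

Take the reaction at B as the redundant and release it; the primary structure is a cantilever fixed at A.
Downward deflection at the released point B due to the loads:
  point load 53.5 at a = 3.72: Pa²(3L − a)/(6EI) = 4131/EI
Tip deflection under a unit load at B: L³/(3EI) = 635.5/EI.
The prop prevents deflection at B: R_B = δ_0/δ_{BB} = 4131/635.5 = 6.5 kN.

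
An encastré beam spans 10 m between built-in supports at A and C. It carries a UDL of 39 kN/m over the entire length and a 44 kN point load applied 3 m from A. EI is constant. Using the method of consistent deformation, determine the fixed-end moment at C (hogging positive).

Release both end moments; the primary structure is a simply-supported span AC with redundants M_A and M_C.
End rotations of the released simple span under the applied load (×1/EI):
  at A: UDL 39: wL³/(24EI) = 1625/EI
  at C: UDL 39: wL³/(24EI) = 1625/EI
  at A: point load 44 at a = 3: Pab(L + b)/(6LEI) = 261.8/EI
  at C: point load 44 at a = 3: Pab(L + a)/(6LEI) = 200.2/EI
  θ_A0 = 1887/EI,  θ_C0 = 1825/EI
Flexibility coefficients: a unit moment at one end gives L/(3EI) there and L/(6EI) at the far end, so f₁₁ = f₂₂ = 3.333/EI and f₁₂ = f₂₁ = 1.667/EI.
Compatibility — zero rotation at each built-in end:
  3.333 M_A + 1.667 M_C = 1887
  1.667 M_A + 3.333 M_C = 1825
Solving the pair gives M_A = 389.7 kN·m and M_C = 352.7 kN·m (hogging).

M_C = 352.7 kN·m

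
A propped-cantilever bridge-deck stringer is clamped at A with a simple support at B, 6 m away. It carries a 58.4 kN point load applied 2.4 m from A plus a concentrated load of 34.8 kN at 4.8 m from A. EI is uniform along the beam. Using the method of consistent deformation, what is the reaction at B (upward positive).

Remove the prop at B; the released (primary) structure is a cantilever built in at A.
Deflection at B on the released cantilever, summing each load's contribution:
  point load 58.4 at a = 2.4: Pa²(3L − a)/(6EI) = 874.6/EI
  point load 34.8 at a = 4.8: Pa²(3L − a)/(6EI) = 1764/EI
  δ_0 = 2639/EI
Flexibility coefficient — unit upward force at B: δ_{BB} = L³/(3EI) = 72/EI.
Compatibility at B: δ_0 − R_B·δ_{BB} = 0, so R_B = 2639/72 = 36.65 kN.

R_B = 36.65 kN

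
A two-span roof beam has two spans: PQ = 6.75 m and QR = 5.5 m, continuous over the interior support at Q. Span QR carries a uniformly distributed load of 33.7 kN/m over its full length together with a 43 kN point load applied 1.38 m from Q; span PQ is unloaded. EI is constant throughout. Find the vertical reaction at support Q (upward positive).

Release continuity at Q by inserting a hinge; the redundant is the internal moment M_Q. The primary structure is two simply-supported spans PQ and QR.
Rotations at Q on the released spans (each span's end-slope, ×1/EI):
  span QR: UDL 33.7: wL³/(24EI) = 233.6/EI
  span QR: point load 43 at a = 1.38: Pab(L + b)/(6LEI) = 71.27/EI
  relative rotation θ_0 = (0 + 304.9)/EI = 304.9/EI
A unit hogging moment at Q produces rotation L₁/(3EI) + L₂/(3EI) = 4.083/EI.
Compatibility: M_Q·(L₁+L₂)/(3EI) = θ_0, giving M_Q = 74.67 kN·m (hogging).
Span PQ, ΣM about P with M_Q applied at Q: R_Q^{PQ}·6.75 = 0 + 74.67, so R_Q^{PQ} = 11.06 kN and R_P = 0 − 11.06 = -11.06 kN.
Span QR, ΣM about R: R_Q^{QR}·5.5 = 686.9 + 74.67, so R_Q^{QR} = 138.5 kN and R_R = 228.3 − 138.5 = 89.89 kN.
R_Q = 11.06 + 138.5 = 149.5 kN.

R_Q = 149.5 kN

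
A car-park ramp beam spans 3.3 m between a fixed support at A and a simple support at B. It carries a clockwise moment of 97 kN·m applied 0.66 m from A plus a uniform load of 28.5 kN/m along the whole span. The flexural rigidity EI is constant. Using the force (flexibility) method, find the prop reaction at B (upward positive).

R_B = 51.14 kN

Choose R_B as the redundant. The primary structure is the cantilever fixed at A.
Downward deflection at the released point B due to the loads:
  clockwise couple 97 at a = 0.66: M₀a(2L − a)/(2EI) = 190.1/EI
  UDL 28.5: wL⁴/(8EI) = 422.5/EI
  δ_0 = 612.6/EI
Tip deflection under a unit load at B: L³/(3EI) = 11.98/EI.
Compatibility at B: δ_0 − R_B·δ_{BB} = 0, so R_B = 612.6/11.98 = 51.14 kN.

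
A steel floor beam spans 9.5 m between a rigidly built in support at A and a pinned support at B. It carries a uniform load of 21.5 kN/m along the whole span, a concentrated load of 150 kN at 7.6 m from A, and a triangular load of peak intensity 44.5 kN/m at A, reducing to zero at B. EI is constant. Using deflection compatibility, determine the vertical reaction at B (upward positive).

Remove the prop at B; the released (primary) structure is a cantilever built in at A.
Deflection at B on the released cantilever, summing each load's contribution:
  UDL 21.5: wL⁴/(8EI) = 21890/EI
  point load 150 at a = 7.6: Pa²(3L − a)/(6EI) = 30180/EI
  triangular load, peak 44.5 at the fixed end: w₀L⁴/(30EI) = 12082/EI
  δ_0 = 64151/EI
Flexibility coefficient — unit upward force at B: δ_{BB} = L³/(3EI) = 285.8/EI.
Compatibility at B: δ_0 − R_B·δ_{BB} = 0, so R_B = 64151/285.8 = 224.5 kN.

R_B = 224.5 kN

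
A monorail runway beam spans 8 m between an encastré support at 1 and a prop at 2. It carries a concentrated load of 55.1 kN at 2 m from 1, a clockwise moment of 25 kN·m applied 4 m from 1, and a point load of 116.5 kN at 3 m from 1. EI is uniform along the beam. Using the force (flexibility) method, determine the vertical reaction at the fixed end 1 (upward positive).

Release the roller at 2. Primary structure: cantilever fixed at 1.
Deflection at 2 on the released cantilever, summing each load's contribution:
  point load 55.1 at a = 2: Pa²(3L − a)/(6EI) = 808.1/EI
  clockwise couple 25 at a = 4: M₀a(2L − a)/(2EI) = 600/EI
  point load 116.5 at a = 3: Pa²(3L − a)/(6EI) = 3670/EI
  δ_0 = 5078/EI
Tip deflection under a unit load at 2: L³/(3EI) = 170.7/EI.
The prop prevents deflection at 2: R_2 = δ_0/δ_{22} = 5078/170.7 = 29.75 kN.
Vertical equilibrium: R_1 = ΣP − R_2 = 171.6 − 29.75 = 141.8 kN.

R_1 = 141.8 kN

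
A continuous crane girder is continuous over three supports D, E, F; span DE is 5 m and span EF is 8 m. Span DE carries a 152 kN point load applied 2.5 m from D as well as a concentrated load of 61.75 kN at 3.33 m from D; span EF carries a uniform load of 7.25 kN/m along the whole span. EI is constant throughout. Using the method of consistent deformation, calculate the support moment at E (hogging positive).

M_E = 112.5 kN·m

Take M_E as the redundant. Released structure: two simple spans DE and EF with a hinge at E.
Rotations at E on the released spans (each span's end-slope, ×1/EI):
  span DE: point load 152 at a = 2.5: Pab(L + a)/(6LEI) = 237.5/EI
  span DE: point load 61.75 at a = 3.33: Pab(L + a)/(6LEI) = 95.35/EI
  span EF: UDL 7.25: wL³/(24EI) = 154.7/EI
  relative rotation θ_0 = (332.9 + 154.7)/EI = 487.5/EI
A unit hogging moment at E produces rotation L₁/(3EI) + L₂/(3EI) = 4.333/EI.
Compatibility: M_E·(L₁+L₂)/(3EI) = θ_0, giving M_E = 112.5 kN·m (hogging).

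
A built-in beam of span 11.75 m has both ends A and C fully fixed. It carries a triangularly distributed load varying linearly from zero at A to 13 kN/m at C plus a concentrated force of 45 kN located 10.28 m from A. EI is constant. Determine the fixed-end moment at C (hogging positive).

M_C = 140.4 kN·m

Take the two fixed-end moments M_A, M_C as redundants; the released structure is the simple span AC.
On the primary (simply-supported) span, the end slopes from the loading are:
  at A: triangular load, peak 13: 7w₀L³/(360EI) = 410.1/EI
  at C: triangular load, peak 13: w₀L³/(45EI) = 468.6/EI
  at A: point load 45 at a = 10.28: Pab(L + b)/(6LEI) = 127.5/EI
  at C: point load 45 at a = 10.28: Pab(L + a)/(6LEI) = 212.5/EI
  θ_A0 = 537.6/EI,  θ_C0 = 681.1/EI
Flexibility coefficients: a unit moment at one end gives L/(3EI) there and L/(6EI) at the far end, so f₁₁ = f₂₂ = 3.917/EI and f₁₂ = f₂₁ = 1.958/EI.
Compatibility — zero rotation at each built-in end:
  3.917 M_A + 1.958 M_C = 537.6
  1.958 M_A + 3.917 M_C = 681.1
Solving the pair gives M_A = 67.07 kN·m and M_C = 140.4 kN·m (hogging).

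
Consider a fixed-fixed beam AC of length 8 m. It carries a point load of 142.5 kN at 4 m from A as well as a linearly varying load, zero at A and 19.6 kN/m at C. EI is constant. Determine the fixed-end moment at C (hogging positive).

Release both end moments; the primary structure is a simply-supported span AC with redundants M_A and M_C.
End rotations of the released simple span under the applied load (×1/EI):
  at A: point load 142.5 at a = 4: Pab(L + b)/(6LEI) = 570/EI
  at C: point load 142.5 at a = 4: Pab(L + a)/(6LEI) = 570/EI
  at A: triangular load, peak 19.6: 7w₀L³/(360EI) = 195.1/EI
  at C: triangular load, peak 19.6: w₀L³/(45EI) = 223/EI
  θ_A0 = 765.1/EI,  θ_C0 = 793/EI
Flexibility coefficients: a unit moment at one end gives L/(3EI) there and L/(6EI) at the far end, so f₁₁ = f₂₂ = 2.667/EI and f₁₂ = f₂₁ = 1.333/EI.
Compatibility — zero rotation at each built-in end:
  2.667 M_A + 1.333 M_C = 765.1
  1.333 M_A + 2.667 M_C = 793
Solving the pair gives M_A = 184.3 kN·m and M_C = 205.2 kN·m (hogging).

M_C = 205.2 kN·m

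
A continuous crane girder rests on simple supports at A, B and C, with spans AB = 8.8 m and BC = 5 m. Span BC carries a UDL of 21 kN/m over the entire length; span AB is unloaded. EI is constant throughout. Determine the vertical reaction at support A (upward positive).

R_A = -2.702 kN

Take M_B as the redundant. Released structure: two simple spans AB and BC with a hinge at B.
Discontinuity in slope at B on the released structure — sum the simple-span end rotations:
  span BC: UDL 21: wL³/(24EI) = 109.4/EI
  relative rotation θ_0 = (0 + 109.4)/EI = 109.4/EI
A unit hogging moment at B produces rotation L₁/(3EI) + L₂/(3EI) = 4.6/EI.
Slope continuity at B: θ_0 = M_B·4.6/EI, so M_B = 109.4/4.6 = 23.78 kN·m (hogging).
Span AB, ΣM about A with M_B applied at B: R_B^{AB}·8.8 = 0 + 23.78, so R_B^{AB} = 2.702 kN and R_A = 0 − 2.702 = -2.702 kN.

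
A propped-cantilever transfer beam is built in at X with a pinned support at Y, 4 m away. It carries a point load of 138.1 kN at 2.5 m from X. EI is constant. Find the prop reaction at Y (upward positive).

Choose R_Y as the redundant. The primary structure is the cantilever fixed at X.
Primary-structure tip deflection at Y by superposition:
  point load 138.1 at a = 2.5: Pa²(3L − a)/(6EI) = 1367/EI
Flexibility coefficient — unit upward force at Y: δ_{YY} = L³/(3EI) = 21.33/EI.
The prop prevents deflection at Y: R_Y = δ_0/δ_{YY} = 1367/21.33 = 64.06 kN.

R_Y = 64.06 kN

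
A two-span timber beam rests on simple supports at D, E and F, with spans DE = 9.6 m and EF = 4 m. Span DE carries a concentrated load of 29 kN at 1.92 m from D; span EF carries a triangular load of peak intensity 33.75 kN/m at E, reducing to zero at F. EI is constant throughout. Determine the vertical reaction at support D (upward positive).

Release continuity at E by inserting a hinge; the redundant is the internal moment M_E. The primary structure is two simply-supported spans DE and EF.
Discontinuity in slope at E on the released structure — sum the simple-span end rotations:
  span DE: point load 29 at a = 1.92: Pab(L + a)/(6LEI) = 85.52/EI
  span EF: triangular load, peak 33.75: w₀L³/(45EI) = 48/EI
  relative rotation θ_0 = (85.52 + 48)/EI = 133.5/EI
A unit hogging moment at E produces rotation L₁/(3EI) + L₂/(3EI) = 4.533/EI.
Slope continuity at E: θ_0 = M_E·4.533/EI, so M_E = 133.5/4.533 = 29.45 kN·m (hogging).
Span DE, ΣM about D with M_E applied at E: R_E^{DE}·9.6 = 55.68 + 29.45, so R_E^{DE} = 8.868 kN and R_D = 29 − 8.868 = 20.13 kN.

R_D = 20.13 kN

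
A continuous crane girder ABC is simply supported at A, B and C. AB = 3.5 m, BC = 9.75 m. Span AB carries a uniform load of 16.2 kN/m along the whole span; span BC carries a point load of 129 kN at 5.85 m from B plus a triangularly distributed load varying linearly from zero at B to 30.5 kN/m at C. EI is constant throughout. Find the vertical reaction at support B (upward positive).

R_B = 240.8 kN

Insert a hinge at B; M_B is the redundant, and each span becomes simply supported.
Rotations at B on the released spans (each span's end-slope, ×1/EI):
  span AB: UDL 16.2: wL³/(24EI) = 28.94/EI
  span BC: point load 129 at a = 5.85: Pab(L + b)/(6LEI) = 686.7/EI
  span BC: triangular load, peak 30.5: 7w₀L³/(360EI) = 549.7/EI
  relative rotation θ_0 = (28.94 + 1236)/EI = 1265/EI
A unit hogging moment at B produces rotation L₁/(3EI) + L₂/(3EI) = 4.417/EI.
Compatibility: M_B·(L₁+L₂)/(3EI) = θ_0, giving M_B = 286.5 kN·m (hogging).
Span AB, ΣM about A with M_B applied at B: R_B^{AB}·3.5 = 99.22 + 286.5, so R_B^{AB} = 110.2 kN and R_A = 56.7 − 110.2 = -53.51 kN.
Span BC, ΣM about C: R_B^{BC}·9.75 = 986.3 + 286.5, so R_B^{BC} = 130.5 kN and R_C = 277.7 − 130.5 = 147.1 kN.
R_B = 110.2 + 130.5 = 240.8 kN.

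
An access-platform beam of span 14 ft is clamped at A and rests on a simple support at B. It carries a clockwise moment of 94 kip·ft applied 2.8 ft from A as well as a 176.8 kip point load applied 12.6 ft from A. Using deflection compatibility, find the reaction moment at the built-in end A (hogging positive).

Take the reaction at B as the redundant and release it; the primary structure is a cantilever fixed at A.
Free-end deflection of the primary structure under the applied loading (downward +):
  clockwise couple 94 at a = 2.8: M₀a(2L − a)/(2EI) = 3316/EI
  point load 176.8 at a = 12.6: Pa²(3L − a)/(6EI) = 137537/EI
  δ_0 = 140853/EI
Tip deflection under a unit load at B: L³/(3EI) = 914.7/EI.
Compatibility at B: δ_0 − R_B·δ_{BB} = 0, so R_B = 140853/914.7 = 154 kip.
Moment equilibrium about A: M_A = Σ(load moments about A) − R_B·L = 2322 − 154×14 = 165.8 kip·ft.

M_A = 165.8 kip·ft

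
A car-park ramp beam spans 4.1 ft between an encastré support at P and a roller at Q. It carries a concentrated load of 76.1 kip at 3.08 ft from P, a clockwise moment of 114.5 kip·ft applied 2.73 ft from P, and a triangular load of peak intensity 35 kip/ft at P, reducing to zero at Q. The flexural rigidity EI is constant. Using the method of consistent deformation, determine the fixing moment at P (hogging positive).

M_P = 37.56 kip·ft

Take the reaction at Q as the redundant and release it; the primary structure is a cantilever fixed at P.
Downward deflection at the released point Q due to the loads:
  point load 76.1 at a = 3.08: Pa²(3L − a)/(6EI) = 1109/EI
  clockwise couple 114.5 at a = 2.73: M₀a(2L − a)/(2EI) = 854.9/EI
  triangular load, peak 35 at the fixed end: w₀L⁴/(30EI) = 329.7/EI
  δ_0 = 2294/EI
Tip deflection under a unit load at Q: L³/(3EI) = 22.97/EI.
Compatibility at Q: δ_0 − R_Q·δ_{QQ} = 0, so R_Q = 2294/22.97 = 99.85 kip.
Moment equilibrium about P: M_P = Σ(load moments about P) − R_Q·L = 446.9 − 99.85×4.1 = 37.56 kip·ft.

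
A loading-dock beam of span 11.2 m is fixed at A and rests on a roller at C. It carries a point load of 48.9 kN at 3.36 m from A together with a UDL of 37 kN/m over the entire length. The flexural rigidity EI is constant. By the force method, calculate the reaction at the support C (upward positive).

Remove the prop at C; the released (primary) structure is a cantilever built in at A.
Free-end deflection of the primary structure under the applied loading (downward +):
  point load 48.9 at a = 3.36: Pa²(3L − a)/(6EI) = 2782/EI
  UDL 37: wL⁴/(8EI) = 72775/EI
  δ_0 = 75558/EI
Flexibility coefficient — unit upward force at C: δ_{CC} = L³/(3EI) = 468.3/EI.
Compatibility at C: δ_0 − R_C·δ_{CC} = 0, so R_C = 75558/468.3 = 161.3 kN.

R_C = 161.3 kN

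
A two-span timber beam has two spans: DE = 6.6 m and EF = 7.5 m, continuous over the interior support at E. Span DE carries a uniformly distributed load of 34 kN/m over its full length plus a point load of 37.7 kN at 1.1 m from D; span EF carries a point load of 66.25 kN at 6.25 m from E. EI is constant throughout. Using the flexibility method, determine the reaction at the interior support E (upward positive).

R_E = 163 kN

Take M_E as the redundant. Released structure: two simple spans DE and EF with a hinge at E.
End slopes at the hinge E, treating each span as simply supported:
  span DE: UDL 34: wL³/(24EI) = 407.3/EI
  span DE: point load 37.7 at a = 1.1: Pab(L + a)/(6LEI) = 44.35/EI
  span EF: point load 66.25 at a = 6.25: Pab(L + b)/(6LEI) = 100.6/EI
  relative rotation θ_0 = (451.6 + 100.6)/EI = 552.3/EI
A unit hogging moment at E produces rotation L₁/(3EI) + L₂/(3EI) = 4.7/EI.
Slope continuity at E: θ_0 = M_E·4.7/EI, so M_E = 552.3/4.7 = 117.5 kN·m (hogging).
Span DE, ΣM about D with M_E applied at E: R_E^{DE}·6.6 = 782 + 117.5, so R_E^{DE} = 136.3 kN and R_D = 262.1 − 136.3 = 125.8 kN.
Span EF, ΣM about F: R_E^{EF}·7.5 = 82.81 + 117.5, so R_E^{EF} = 26.71 kN and R_F = 66.25 − 26.71 = 39.54 kN.
R_E = 136.3 + 26.71 = 163 kN.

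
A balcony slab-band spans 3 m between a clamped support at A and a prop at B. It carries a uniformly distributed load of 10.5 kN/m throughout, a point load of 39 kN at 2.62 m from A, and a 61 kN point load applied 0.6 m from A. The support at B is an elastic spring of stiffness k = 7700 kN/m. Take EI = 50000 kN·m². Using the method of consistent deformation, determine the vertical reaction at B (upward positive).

Take the reaction at B as the redundant and release it; the primary structure is a cantilever fixed at A.
Primary-structure tip deflection at B by superposition:
  UDL 10.5: wL⁴/(8EI) = 106.3/EI
  point load 39 at a = 2.62: Pa²(3L − a)/(6EI) = 284.7/EI
  point load 61 at a = 0.6: Pa²(3L − a)/(6EI) = 30.74/EI
  δ_0 = 421.7/EI
Tip deflection under a unit load at B: L³/(3EI) = 9/EI.
With EI = 50000 kN·m²: δ_0 = 0.008434 m and δ_{BB} = 0.00018 m/kN.
Compatibility — the spring shortens by R_B/k under the reaction it provides: δ_0 − R_B·δ_{BB} = R_B/k. With 1/k = 0.00013 m/kN, R_B = δ_0 / (δ_{BB} + 1/k) = 0.008434 / (0.00018 + 0.00013) = 27.22 kN.

R_B = 27.22 kN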